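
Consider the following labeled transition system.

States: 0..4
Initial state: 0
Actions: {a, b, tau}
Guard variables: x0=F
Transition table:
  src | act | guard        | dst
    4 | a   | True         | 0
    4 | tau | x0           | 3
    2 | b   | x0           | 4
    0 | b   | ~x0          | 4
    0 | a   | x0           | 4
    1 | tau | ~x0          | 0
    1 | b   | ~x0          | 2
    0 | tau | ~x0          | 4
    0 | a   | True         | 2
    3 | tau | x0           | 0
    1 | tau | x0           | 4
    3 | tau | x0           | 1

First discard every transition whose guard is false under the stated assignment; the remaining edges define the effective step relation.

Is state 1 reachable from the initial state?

Answer: UNREACHABLE

Working:
Guard filter leaves 6 enabled edge(s).
Layer 0: {0}
Layer 1: {2,4}  total {0,2,4}
Reach set: {0,2,4}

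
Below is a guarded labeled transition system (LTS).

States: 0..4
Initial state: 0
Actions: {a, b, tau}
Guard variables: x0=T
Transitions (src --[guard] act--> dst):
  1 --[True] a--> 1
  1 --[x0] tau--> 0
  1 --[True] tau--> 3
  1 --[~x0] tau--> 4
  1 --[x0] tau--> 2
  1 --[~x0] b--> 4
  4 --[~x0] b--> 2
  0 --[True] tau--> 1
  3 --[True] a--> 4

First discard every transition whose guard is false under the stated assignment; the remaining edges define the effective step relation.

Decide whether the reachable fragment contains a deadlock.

R = {0,1,2,3,4}
  0: tau→1  [deg 1]
  1: a→1  tau→0  tau→2  tau→3  [deg 4]
  2: ∅  [STUCK]
  3: a→4  [deg 1]
  4: ∅  [STUCK]
trace reaching 2: tau·tau

Answer: DEADLOCK at state 2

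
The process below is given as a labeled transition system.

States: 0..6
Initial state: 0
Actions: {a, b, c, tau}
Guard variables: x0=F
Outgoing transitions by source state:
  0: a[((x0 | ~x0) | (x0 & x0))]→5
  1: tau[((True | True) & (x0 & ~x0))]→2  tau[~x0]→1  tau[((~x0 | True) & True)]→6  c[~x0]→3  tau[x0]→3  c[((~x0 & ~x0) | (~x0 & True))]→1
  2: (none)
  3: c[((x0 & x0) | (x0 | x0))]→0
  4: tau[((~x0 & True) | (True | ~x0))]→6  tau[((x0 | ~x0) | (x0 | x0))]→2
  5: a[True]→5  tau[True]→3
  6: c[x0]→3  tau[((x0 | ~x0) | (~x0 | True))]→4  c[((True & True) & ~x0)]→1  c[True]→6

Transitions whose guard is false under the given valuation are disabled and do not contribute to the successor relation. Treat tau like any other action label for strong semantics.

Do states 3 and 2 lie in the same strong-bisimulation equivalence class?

Refine partition for ~:
  P[0] = {{0,1,2,3,4,5,6}}
  P[1] = {{0},{1,6},{2,3},{4},{5}}
  P[2] = {{0},{1},{2,3},{4},{5},{6}}
Fixed point at round 3; 6 class(es).
3∈{2,3}, 2∈{2,3}

Answer: BISIMILAR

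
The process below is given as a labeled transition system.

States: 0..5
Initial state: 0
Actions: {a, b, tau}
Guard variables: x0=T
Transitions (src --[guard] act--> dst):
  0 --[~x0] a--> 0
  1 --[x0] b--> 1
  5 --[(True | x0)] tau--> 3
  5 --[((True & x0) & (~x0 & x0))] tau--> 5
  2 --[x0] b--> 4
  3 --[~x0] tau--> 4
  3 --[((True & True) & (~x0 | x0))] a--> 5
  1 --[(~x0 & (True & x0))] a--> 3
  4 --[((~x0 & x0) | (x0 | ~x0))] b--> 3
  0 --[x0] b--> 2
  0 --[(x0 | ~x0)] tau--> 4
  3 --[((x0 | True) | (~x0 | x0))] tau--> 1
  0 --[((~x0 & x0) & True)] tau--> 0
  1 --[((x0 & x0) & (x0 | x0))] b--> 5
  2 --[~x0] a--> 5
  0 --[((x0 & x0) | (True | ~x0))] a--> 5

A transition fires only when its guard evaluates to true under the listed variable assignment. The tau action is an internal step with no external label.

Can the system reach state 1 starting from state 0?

Answer: REACHABLE

Analysis:
10 transition(s) survive guard evaluation.
Layer 0: {0}
Layer 1: {2,4,5}  now seen {0,2,4,5}
Layer 2: {3}  now seen {0,2,3,4,5}
Layer 3: {1}  now seen {0,1,2,3,4,5}
Reach set: {0,1,2,3,4,5}
Path to 1: tau·b·tau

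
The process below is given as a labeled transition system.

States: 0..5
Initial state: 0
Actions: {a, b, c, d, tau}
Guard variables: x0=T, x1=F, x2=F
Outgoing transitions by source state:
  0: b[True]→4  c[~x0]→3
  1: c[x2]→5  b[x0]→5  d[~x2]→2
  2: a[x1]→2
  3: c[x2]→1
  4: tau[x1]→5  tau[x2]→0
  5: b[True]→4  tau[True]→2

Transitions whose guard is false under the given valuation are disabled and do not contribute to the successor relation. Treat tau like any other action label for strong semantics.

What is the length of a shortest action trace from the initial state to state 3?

Breadth-first toward 3:
  Layer 0: {0}
  Layer 1: {4}
3 never appears.

Answer: UNREACHABLE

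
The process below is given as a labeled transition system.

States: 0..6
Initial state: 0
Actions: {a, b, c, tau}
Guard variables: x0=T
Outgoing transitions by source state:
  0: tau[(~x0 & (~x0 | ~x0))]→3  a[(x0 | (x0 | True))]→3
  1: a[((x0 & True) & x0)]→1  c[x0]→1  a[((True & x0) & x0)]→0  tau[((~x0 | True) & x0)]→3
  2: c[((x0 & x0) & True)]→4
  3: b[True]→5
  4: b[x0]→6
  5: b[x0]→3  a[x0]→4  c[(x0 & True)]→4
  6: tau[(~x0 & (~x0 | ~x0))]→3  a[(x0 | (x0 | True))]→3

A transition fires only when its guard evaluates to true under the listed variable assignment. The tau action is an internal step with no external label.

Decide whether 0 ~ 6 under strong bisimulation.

Compute ~ classes (split until stable):
  π0 = {{0,1,2,3,4,5,6}}
  π1 = {{0,6},{1},{2},{3,4},{5}}
  π2 = {{0,6},{1},{2},{3},{4},{5}}
stable after 3 split(s): 6 block(s)
[0]={0,6}  [6]={0,6}

Answer: BISIMILAR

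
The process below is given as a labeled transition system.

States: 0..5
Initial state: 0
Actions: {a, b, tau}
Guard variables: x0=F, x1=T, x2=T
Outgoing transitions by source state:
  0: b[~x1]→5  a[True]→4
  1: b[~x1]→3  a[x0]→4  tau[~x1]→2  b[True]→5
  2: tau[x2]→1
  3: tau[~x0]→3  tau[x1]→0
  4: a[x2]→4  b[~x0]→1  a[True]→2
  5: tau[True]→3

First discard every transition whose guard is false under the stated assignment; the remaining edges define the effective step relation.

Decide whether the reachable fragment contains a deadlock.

Reach set: {0,1,2,3,4,5}
  0: a→4  [1 out]
  1: b→5  [1 out]
  2: tau→1  [1 out]
  3: tau→0  tau→3  [2 out]
  4: a→2  a→4  b→1  [3 out]
  5: tau→3  [1 out]

Answer: DEADLOCK-FREE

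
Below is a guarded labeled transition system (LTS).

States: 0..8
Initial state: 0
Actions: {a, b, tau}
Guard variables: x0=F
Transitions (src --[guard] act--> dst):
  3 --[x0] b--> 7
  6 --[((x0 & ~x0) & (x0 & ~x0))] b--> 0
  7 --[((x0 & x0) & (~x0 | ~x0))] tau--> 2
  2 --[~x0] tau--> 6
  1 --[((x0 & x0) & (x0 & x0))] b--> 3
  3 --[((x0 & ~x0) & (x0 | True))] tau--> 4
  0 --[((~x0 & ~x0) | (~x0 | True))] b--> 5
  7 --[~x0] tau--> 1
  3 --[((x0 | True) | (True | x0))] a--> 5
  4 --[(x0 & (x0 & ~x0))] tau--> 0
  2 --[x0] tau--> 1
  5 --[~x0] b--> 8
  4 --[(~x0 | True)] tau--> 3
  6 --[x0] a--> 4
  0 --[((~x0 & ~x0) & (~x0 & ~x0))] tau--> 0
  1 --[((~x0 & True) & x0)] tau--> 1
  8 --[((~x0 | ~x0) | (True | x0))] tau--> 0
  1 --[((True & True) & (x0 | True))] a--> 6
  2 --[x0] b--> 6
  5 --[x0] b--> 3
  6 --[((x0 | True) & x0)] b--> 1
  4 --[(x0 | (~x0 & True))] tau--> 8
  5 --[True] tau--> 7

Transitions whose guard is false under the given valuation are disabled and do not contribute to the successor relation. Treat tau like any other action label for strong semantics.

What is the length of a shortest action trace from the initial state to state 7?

Answer: 2

Working:
Layered search for 7:
  Layer 0: {0}
  Layer 1: {5}
  Layer 2: {7,8}
first hit 7 at d=2 via b·tau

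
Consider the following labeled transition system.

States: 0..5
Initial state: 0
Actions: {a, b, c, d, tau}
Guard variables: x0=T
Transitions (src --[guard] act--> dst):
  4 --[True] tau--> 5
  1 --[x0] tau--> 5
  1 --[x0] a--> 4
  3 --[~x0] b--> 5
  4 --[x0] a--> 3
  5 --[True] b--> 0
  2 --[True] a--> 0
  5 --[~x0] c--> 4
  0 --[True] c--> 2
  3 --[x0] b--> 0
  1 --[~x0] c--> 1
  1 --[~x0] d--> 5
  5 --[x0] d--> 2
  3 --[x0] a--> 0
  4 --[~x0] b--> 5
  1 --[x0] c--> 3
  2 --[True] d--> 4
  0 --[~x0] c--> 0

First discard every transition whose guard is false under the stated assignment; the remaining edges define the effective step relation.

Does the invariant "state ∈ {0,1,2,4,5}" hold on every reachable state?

Inv-set: {0,1,2,4,5}
Reachable = {0,2,3,4,5}
  0: safe
  2: safe
  3: outside
  4: safe
  5: safe
counterexample path to 3: c·d·a

Answer: INVARIANT VIOLATED at state 3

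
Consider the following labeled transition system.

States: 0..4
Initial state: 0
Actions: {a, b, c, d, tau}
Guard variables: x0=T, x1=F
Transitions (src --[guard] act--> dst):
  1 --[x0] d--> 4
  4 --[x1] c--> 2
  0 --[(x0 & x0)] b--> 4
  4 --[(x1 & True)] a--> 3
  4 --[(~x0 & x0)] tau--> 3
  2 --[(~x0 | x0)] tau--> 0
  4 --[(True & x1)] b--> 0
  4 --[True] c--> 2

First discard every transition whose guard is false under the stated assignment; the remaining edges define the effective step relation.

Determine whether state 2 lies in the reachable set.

4 transition(s) survive guard evaluation.
depth 0: {0}
depth 1: {4}  now seen {0,4}
depth 2: {2}  now seen {0,2,4}
R = {0,2,4}
Path to 2: b·c

Answer: REACHABLE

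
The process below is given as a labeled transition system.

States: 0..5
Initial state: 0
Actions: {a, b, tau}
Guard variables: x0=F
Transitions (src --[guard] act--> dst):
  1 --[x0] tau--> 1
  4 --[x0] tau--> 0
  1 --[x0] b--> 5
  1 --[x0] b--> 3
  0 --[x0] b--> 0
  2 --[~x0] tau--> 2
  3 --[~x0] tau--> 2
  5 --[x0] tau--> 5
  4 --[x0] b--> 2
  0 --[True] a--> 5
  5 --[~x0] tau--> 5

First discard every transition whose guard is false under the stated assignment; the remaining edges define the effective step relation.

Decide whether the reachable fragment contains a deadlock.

Answer: DEADLOCK-FREE

Trace:
Reach set: {0,5}
  0: a→5  [1 out]
  5: tau→5  [1 out]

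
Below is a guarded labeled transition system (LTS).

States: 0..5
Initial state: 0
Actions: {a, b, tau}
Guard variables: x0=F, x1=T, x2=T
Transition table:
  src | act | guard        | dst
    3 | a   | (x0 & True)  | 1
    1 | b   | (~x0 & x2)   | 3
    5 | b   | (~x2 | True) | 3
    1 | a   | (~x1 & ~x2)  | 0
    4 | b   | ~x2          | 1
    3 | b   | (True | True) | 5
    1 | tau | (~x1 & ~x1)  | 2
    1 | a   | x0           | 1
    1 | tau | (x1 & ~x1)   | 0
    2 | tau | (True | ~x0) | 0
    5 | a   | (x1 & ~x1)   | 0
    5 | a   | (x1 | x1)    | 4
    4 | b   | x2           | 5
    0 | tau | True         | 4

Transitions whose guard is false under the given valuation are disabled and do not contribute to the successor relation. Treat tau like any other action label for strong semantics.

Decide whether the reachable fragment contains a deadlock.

Answer: DEADLOCK-FREE

Analysis:
R = {0,3,4,5}
  0: tau→4  [1 out]
  3: b→5  [1 out]
  4: b→5  [1 out]
  5: a→4  b→3  [2 out]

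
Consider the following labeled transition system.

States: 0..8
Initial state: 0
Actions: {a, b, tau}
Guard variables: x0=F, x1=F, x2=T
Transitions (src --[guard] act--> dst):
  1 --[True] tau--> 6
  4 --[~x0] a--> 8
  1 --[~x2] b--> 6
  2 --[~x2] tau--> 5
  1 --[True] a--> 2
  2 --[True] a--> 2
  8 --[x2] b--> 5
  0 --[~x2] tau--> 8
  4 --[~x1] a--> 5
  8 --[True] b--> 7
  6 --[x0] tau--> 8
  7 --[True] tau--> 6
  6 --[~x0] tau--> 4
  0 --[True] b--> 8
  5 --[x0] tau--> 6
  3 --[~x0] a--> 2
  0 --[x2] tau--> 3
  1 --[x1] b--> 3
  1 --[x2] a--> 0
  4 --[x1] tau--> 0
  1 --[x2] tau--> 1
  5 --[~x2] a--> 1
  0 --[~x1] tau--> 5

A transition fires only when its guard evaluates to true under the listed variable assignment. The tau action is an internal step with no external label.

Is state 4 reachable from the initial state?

Answer: REACHABLE

Working:
After dropping false guards: 15 live edges.
depth 0: {0}
depth 1: {3,5,8}  now seen {0,3,5,8}
depth 2: {2,7}  now seen {0,2,3,5,7,8}
depth 3: {6}  now seen {0,2,3,5,6,7,8}
depth 4: {4}  now seen {0,2,3,4,5,6,7,8}
R = {0,2,3,4,5,6,7,8}
Path to 4: b·b·tau·tau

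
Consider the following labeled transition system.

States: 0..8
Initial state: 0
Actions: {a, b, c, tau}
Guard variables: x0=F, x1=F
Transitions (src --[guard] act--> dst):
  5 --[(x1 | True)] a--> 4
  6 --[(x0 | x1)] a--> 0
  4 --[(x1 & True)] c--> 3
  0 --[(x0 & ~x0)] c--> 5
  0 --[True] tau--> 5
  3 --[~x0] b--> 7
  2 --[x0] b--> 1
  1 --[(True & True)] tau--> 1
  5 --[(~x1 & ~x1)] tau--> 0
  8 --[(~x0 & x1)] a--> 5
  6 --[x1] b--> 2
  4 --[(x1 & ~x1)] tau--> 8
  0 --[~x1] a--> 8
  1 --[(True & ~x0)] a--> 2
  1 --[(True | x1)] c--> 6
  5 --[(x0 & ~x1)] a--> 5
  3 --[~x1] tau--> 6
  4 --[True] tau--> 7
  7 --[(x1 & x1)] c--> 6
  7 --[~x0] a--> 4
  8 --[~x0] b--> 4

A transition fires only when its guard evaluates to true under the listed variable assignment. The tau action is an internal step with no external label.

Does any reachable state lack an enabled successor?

Answer: DEADLOCK-FREE

Analysis:
R = {0,4,5,7,8}
  0: a→8  tau→5  [2 out]
  4: tau→7  [1 out]
  5: a→4  tau→0  [2 out]
  7: a→4  [1 out]
  8: b→4  [1 out]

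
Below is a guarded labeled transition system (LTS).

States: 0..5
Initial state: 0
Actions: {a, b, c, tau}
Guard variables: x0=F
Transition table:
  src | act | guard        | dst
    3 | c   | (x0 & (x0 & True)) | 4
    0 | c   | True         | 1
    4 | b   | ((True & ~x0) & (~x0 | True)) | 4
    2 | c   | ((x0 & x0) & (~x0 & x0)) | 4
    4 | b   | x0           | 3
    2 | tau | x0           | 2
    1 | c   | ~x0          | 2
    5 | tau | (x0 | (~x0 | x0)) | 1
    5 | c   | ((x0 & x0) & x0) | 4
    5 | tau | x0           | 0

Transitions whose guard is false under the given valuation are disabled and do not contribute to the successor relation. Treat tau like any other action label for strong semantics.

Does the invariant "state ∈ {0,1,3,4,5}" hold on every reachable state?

Answer: INVARIANT VIOLATED at state 2

Trace:
Inv-set: {0,1,3,4,5}
R = {0,1,2}
  0: ok
  1: ok
  2: outside
counterexample path to 2: c·c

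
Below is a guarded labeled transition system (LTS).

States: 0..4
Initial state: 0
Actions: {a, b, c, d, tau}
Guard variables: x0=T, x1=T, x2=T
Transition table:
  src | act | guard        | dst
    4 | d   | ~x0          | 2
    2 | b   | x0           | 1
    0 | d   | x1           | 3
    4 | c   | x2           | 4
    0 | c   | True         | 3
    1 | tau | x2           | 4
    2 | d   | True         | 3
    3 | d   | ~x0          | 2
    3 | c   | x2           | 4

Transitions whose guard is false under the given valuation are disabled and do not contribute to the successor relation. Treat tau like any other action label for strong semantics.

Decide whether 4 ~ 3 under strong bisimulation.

Answer: BISIMILAR

Trace:
Compute ~ classes (split until stable):
  π0 = {{0,1,2,3,4}}
  π1 = {{0},{1},{2},{3,4}}
stable after 2 split(s): 4 block(s)
[4]={3,4}  [3]={3,4}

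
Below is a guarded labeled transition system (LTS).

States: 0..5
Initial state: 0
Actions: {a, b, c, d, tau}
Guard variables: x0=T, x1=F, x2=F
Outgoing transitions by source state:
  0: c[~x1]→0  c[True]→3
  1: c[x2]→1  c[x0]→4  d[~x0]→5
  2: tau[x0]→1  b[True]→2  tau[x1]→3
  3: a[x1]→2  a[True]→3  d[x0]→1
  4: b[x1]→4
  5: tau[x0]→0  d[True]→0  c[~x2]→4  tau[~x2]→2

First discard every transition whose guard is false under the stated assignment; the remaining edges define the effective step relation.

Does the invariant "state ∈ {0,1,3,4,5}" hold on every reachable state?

Inv-set: {0,1,3,4,5}
R = {0,1,3,4}
  0: ✓
  1: ✓
  3: ✓
  4: ✓

Answer: INVARIANT HOLDS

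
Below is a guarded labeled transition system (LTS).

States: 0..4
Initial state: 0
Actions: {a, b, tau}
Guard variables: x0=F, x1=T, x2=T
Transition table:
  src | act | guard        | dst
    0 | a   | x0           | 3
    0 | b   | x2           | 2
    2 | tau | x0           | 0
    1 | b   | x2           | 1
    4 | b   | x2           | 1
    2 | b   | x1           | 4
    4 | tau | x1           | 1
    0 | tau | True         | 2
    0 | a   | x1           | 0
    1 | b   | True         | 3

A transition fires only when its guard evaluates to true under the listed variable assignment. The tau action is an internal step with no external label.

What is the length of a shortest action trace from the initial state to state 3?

Breadth-first toward 3:
  L0 = {0}
  L1 = {2}
  L2 = {4}
  L3 = {1}
  L4 = {3}
first hit 3 at d=4 via b·b·b·b

Answer: 4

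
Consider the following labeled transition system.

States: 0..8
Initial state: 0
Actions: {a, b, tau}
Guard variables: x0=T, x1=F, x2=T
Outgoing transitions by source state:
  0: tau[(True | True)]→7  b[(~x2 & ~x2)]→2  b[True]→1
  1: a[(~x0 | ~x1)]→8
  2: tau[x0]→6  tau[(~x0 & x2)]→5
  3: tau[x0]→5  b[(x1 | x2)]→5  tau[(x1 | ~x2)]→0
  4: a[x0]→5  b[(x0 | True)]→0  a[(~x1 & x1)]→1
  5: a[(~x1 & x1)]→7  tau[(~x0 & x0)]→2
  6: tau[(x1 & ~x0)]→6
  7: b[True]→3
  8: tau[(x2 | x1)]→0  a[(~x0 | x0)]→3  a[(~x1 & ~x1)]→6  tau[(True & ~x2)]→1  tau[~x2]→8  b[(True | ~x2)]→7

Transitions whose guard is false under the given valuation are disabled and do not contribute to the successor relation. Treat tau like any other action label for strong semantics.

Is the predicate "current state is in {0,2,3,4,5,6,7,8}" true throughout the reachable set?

Safe = {0,2,3,4,5,6,7,8}
R = {0,1,3,5,6,7,8}
  0: safe
  1: outside
  3: safe
  5: safe
  6: safe
  7: safe
  8: safe
witness against invariant: b → 1

Answer: INVARIANT VIOLATED at state 1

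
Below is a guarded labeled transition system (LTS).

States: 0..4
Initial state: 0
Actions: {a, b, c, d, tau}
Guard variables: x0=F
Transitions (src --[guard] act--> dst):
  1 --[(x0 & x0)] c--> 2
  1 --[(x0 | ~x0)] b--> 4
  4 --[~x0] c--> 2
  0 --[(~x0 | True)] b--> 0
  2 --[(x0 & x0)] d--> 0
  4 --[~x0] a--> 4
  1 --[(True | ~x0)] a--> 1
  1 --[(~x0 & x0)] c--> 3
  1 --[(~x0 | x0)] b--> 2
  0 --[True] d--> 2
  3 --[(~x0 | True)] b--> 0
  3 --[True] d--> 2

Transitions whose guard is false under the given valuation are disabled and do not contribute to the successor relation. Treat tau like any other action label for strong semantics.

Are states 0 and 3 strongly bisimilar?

Answer: BISIMILAR

Working:
Compute ~ classes (split until stable):
  P[0] = {{0,1,2,3,4}}
  P[1] = {{0,3},{1},{2},{4}}
4 equivalence class(es) (converged in 2)
[0]={0,3}  [3]={0,3}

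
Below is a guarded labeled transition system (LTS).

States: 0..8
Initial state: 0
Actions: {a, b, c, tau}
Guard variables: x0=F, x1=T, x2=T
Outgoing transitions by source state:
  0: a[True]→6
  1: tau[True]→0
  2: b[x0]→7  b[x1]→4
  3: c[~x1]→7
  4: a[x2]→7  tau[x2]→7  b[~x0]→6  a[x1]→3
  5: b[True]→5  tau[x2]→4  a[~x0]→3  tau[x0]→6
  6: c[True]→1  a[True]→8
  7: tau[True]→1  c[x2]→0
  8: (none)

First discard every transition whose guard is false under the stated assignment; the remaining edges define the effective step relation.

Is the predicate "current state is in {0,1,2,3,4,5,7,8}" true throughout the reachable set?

Inv-set: {0,1,2,3,4,5,7,8}
Reach set: {0,1,6,8}
  0: ✓
  1: ✓
  6: ✗ unsafe
  8: ✓
reach 6 via a — violates

Answer: INVARIANT VIOLATED at state 6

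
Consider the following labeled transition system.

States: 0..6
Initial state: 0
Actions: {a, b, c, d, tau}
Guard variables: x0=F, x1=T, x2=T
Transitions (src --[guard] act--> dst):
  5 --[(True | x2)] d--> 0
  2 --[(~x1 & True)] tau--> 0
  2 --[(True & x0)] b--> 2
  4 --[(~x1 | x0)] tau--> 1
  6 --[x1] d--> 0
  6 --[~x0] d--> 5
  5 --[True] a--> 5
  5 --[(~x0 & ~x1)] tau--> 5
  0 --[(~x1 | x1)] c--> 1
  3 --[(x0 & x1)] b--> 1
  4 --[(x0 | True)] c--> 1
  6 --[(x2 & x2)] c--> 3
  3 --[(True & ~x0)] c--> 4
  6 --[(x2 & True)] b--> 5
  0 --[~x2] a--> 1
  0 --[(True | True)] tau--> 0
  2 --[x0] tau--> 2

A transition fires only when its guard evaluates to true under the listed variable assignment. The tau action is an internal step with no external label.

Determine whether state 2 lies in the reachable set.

Answer: UNREACHABLE

Working:
10 transition(s) survive guard evaluation.
depth 0: {0}
depth 1: {1}  now seen {0,1}
R = {0,1}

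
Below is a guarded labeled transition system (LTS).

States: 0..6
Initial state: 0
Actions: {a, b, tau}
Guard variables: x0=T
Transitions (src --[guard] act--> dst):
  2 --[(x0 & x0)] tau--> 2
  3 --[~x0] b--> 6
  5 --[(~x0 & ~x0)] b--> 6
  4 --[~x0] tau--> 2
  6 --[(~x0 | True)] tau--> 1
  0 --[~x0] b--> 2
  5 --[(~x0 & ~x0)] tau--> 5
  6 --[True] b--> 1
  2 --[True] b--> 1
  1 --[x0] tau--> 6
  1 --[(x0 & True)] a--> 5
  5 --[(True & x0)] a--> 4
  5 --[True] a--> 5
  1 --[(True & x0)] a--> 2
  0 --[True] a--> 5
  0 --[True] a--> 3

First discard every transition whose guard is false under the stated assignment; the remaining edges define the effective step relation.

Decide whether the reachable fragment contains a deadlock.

Reach set: {0,3,4,5}
  0: a→3  a→5  [deg 2]
  3: ∅  [STUCK]
  4: ∅  [STUCK]
  5: a→4  a→5  [deg 2]
witness 3: a

Answer: DEADLOCK at state 3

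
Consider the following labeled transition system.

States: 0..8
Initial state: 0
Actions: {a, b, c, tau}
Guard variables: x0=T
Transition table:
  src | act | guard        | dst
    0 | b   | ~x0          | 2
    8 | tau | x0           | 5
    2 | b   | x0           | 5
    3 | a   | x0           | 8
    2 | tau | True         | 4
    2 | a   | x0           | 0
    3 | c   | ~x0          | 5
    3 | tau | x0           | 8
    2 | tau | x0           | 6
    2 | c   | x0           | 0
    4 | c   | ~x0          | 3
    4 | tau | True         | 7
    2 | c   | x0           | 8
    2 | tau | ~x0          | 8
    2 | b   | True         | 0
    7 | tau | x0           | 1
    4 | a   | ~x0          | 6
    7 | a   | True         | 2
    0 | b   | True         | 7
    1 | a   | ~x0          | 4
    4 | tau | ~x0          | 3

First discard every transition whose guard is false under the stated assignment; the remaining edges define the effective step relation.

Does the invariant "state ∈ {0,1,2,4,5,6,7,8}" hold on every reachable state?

Answer: INVARIANT HOLDS

Working:
Inv-set: {0,1,2,4,5,6,7,8}
Reach set: {0,1,2,4,5,6,7,8}
  0: ✓
  1: ✓
  2: ✓
  4: ✓
  5: ✓
  6: ✓
  7: ✓
  8: ✓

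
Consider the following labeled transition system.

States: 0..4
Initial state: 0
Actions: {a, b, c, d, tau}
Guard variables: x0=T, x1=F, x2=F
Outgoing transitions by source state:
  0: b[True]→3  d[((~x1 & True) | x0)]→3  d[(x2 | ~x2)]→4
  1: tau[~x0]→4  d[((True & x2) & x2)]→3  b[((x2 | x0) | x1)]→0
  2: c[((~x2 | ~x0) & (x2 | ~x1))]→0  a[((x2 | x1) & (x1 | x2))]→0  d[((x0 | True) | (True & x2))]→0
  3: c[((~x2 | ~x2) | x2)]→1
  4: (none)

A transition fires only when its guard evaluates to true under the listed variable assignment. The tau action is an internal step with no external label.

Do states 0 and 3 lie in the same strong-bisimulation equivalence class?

Refine partition for ~:
  round 0: {{0,1,2,3,4}}
  round 1: {{0},{1},{2},{3},{4}}
5 equivalence class(es) (converged in 2)
0∈{0}, 3∈{3}

Answer: NOT BISIMILAR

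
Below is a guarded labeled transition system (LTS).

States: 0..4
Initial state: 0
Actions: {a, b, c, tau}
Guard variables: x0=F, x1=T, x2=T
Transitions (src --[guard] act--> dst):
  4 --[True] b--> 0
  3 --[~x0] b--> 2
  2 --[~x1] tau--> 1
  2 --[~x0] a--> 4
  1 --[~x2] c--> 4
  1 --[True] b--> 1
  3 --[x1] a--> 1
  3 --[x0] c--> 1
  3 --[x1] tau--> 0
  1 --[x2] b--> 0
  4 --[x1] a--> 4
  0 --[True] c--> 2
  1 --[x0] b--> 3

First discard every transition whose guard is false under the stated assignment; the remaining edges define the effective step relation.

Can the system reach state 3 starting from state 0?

After dropping false guards: 9 live edges.
depth 0: {0}
depth 1: {2}  now seen {0,2}
depth 2: {4}  now seen {0,2,4}
Reach set: {0,2,4}

Answer: UNREACHABLE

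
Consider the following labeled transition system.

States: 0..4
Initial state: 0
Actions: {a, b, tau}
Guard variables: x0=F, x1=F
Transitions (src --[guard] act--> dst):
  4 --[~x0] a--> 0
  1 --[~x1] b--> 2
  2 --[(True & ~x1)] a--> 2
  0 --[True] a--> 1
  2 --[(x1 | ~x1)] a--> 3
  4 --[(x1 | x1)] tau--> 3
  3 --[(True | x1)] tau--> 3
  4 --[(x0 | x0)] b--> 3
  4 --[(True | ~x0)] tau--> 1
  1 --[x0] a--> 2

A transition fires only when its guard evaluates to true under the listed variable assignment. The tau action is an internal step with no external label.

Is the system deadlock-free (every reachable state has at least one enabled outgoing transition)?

Answer: DEADLOCK-FREE

Analysis:
R = {0,1,2,3}
  0: a→1  [1 out]
  1: b→2  [1 out]
  2: a→2  a→3  [2 out]
  3: tau→3  [1 out]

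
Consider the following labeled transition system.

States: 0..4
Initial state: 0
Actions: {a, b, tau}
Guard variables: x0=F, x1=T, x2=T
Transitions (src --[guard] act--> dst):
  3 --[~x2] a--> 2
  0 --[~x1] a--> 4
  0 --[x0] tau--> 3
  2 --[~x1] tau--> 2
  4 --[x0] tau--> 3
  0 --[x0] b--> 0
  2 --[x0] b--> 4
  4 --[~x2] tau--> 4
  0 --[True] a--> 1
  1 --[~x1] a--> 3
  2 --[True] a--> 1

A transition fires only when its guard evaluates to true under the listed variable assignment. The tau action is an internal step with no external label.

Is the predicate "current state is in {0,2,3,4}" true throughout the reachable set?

Answer: INVARIANT VIOLATED at state 1

Trace:
Allowed set {0,2,3,4}
Reach set: {0,1}
  0: ok
  1: outside
witness against invariant: a → 1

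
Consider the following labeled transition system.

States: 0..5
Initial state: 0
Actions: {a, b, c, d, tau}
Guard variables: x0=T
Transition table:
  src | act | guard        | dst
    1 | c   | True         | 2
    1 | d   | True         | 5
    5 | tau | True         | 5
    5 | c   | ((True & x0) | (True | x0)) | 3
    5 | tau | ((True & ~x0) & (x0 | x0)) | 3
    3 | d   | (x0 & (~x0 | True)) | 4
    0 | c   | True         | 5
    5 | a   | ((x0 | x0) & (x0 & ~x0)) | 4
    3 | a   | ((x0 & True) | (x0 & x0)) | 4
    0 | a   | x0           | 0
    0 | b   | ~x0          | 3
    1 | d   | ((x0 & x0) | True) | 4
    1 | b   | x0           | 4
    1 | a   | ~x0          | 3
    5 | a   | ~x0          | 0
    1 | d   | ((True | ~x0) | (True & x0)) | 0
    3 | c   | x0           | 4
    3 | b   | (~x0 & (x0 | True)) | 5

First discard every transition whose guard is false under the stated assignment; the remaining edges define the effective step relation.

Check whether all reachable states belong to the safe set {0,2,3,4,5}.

Answer: INVARIANT HOLDS

Analysis:
Safe = {0,2,3,4,5}
Reachable = {0,3,4,5}
  0: ✓
  3: ✓
  4: ✓
  5: ✓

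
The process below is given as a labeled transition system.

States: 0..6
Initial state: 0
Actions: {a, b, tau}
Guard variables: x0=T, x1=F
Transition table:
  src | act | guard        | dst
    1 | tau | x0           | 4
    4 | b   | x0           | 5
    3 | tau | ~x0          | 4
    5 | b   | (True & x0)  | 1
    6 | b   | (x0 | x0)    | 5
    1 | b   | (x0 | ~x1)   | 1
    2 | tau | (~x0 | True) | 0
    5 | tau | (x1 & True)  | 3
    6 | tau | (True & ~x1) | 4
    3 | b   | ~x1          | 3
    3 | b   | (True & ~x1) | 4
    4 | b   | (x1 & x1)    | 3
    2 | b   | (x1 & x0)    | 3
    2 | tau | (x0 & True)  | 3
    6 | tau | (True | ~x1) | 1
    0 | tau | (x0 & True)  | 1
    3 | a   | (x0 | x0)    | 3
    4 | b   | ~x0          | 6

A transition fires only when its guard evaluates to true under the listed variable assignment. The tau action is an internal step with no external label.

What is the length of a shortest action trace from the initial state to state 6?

BFS to 6:
  depth 0: {0}
  depth 1: {1}
  depth 2: {4}
  depth 3: {5}
6 never appears.

Answer: UNREACHABLE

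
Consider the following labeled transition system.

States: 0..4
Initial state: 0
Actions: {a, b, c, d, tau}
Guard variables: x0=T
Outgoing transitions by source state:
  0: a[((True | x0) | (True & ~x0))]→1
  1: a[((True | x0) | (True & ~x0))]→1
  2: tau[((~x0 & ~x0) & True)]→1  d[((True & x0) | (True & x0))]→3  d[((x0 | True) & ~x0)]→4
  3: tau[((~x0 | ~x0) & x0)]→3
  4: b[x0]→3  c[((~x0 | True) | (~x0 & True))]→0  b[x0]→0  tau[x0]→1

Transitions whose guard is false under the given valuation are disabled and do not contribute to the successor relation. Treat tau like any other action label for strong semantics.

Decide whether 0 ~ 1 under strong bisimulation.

Bisimulation quotient by refinement:
  π0 = {{0,1,2,3,4}}
  π1 = {{0,1},{2},{3},{4}}
stable after 2 split(s): 4 block(s)
class of 0: {0,1}; class of 1: {0,1}

Answer: BISIMILAR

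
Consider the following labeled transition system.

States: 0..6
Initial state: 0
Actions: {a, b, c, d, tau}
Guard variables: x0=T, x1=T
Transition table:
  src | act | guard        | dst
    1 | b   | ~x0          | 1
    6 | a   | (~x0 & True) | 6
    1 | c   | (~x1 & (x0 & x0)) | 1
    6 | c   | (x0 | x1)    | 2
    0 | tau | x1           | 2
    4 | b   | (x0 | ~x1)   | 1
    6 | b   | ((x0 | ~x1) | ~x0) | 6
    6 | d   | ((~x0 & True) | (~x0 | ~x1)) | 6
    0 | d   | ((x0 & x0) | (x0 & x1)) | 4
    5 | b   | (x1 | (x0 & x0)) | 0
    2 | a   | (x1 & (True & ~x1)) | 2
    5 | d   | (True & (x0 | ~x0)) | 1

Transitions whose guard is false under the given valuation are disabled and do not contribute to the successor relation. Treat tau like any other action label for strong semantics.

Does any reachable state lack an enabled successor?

R = {0,1,2,4}
  0: d→4  tau→2  [2 out]
  1: ∅  [STUCK]
  2: ∅  [STUCK]
  4: b→1  [1 out]
Path to 1: d·b

Answer: DEADLOCK at state 1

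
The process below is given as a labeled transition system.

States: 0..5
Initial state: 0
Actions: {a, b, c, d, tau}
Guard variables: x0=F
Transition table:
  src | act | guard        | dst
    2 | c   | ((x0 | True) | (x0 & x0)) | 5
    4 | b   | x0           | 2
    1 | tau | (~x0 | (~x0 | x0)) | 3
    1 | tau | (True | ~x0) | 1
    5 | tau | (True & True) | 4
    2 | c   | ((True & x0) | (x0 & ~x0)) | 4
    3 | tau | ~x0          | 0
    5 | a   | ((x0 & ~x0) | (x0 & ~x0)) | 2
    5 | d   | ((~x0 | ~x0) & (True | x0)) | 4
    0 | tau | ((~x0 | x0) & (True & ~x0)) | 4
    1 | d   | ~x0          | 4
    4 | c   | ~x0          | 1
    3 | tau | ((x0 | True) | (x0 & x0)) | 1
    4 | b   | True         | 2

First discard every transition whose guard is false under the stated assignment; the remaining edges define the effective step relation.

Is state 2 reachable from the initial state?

Answer: REACHABLE

Trace:
11 transition(s) survive guard evaluation.
Layer 0: {0}
Layer 1: {4}  now seen {0,4}
Layer 2: {1,2}  now seen {0,1,2,4}
Layer 3: {3,5}  now seen {0,1,2,3,4,5}
R = {0,1,2,3,4,5}
witness 2: tau·b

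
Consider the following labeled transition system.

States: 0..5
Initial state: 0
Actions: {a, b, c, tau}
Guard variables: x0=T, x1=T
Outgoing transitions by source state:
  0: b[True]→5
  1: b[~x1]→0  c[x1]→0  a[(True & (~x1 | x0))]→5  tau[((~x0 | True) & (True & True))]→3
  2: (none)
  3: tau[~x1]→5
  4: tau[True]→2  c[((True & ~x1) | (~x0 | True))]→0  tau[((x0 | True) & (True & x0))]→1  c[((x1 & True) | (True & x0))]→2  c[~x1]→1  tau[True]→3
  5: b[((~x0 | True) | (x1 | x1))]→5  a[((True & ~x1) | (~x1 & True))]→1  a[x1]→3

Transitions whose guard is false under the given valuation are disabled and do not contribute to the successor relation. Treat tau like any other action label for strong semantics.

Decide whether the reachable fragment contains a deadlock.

R = {0,3,5}
  0: b→5  [1 exit(s)]
  3: ∅  [STUCK]
  5: a→3  b→5  [2 exit(s)]
witness 3: b·a

Answer: DEADLOCK at state 3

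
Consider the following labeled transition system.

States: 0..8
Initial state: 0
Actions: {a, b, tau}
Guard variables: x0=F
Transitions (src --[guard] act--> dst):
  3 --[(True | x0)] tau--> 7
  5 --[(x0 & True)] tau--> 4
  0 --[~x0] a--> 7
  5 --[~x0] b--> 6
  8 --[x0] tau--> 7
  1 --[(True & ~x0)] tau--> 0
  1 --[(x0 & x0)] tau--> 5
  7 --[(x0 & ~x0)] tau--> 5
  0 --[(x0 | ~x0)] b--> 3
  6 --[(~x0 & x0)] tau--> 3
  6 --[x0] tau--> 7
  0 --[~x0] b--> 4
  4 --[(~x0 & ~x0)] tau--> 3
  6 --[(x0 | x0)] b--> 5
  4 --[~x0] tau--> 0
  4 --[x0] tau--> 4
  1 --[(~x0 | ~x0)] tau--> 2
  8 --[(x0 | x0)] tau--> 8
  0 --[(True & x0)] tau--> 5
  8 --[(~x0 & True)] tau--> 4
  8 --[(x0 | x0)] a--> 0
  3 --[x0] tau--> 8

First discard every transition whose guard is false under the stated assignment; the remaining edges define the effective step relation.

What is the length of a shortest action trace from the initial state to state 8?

Breadth-first toward 8:
  depth 0: {0}
  depth 1: {3,4,7}
8 never appears.

Answer: UNREACHABLE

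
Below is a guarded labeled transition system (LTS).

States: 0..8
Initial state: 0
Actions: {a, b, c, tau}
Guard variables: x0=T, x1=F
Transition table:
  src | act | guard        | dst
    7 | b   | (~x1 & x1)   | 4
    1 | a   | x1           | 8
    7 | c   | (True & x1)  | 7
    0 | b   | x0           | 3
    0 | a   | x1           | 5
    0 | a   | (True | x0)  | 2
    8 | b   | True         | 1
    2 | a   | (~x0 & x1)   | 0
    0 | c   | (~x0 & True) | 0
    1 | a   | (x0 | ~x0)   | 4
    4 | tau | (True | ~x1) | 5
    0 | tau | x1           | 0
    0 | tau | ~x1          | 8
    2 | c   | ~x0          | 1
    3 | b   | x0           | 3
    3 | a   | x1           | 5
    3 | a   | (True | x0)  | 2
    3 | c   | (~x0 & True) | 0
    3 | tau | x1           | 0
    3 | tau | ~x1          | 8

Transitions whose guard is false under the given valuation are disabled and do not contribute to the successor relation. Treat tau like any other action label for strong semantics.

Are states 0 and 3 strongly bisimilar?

Compute ~ classes (split until stable):
  π0 = {{0,1,2,3,4,5,6,7,8}}
  π1 = {{0,3},{1},{2,5,6,7},{4},{8}}
Fixed point at round 2; 5 class(es).
[0]={0,3}  [3]={0,3}

Answer: BISIMILAR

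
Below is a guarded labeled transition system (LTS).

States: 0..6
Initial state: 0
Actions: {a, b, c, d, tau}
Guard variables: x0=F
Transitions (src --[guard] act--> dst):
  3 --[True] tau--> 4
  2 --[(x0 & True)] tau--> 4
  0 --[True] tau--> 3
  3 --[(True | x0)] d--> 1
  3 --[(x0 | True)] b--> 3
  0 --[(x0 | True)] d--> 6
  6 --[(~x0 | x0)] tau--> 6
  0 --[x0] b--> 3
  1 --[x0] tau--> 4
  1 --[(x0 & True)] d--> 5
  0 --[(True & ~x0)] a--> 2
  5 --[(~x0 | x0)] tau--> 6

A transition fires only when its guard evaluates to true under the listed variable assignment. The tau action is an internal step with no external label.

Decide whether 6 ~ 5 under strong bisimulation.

Answer: BISIMILAR

Analysis:
Bisimulation quotient by refinement:
  round 0: {{0,1,2,3,4,5,6}}
  round 1: {{0},{1,2,4},{3},{5,6}}
stable after 2 split(s): 4 block(s)
[6]={5,6}  [5]={5,6}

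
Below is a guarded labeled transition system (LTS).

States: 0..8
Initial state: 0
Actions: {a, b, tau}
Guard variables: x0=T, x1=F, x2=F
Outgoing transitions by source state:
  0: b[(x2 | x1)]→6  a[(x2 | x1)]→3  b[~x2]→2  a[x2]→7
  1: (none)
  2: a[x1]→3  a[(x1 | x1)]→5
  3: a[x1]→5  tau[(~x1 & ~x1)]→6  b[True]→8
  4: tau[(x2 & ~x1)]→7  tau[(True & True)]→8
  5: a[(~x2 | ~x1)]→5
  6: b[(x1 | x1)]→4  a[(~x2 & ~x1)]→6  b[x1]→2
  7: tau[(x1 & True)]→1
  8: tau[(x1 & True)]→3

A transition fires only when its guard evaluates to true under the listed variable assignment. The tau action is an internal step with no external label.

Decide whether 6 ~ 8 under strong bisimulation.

Answer: NOT BISIMILAR

Trace:
Refine partition for ~:
  π0 = {{0,1,2,3,4,5,6,7,8}}
  π1 = {{0},{1,2,7,8},{3},{4},{5,6}}
5 equivalence class(es) (converged in 2)
6∈{5,6}, 8∈{1,2,7,8}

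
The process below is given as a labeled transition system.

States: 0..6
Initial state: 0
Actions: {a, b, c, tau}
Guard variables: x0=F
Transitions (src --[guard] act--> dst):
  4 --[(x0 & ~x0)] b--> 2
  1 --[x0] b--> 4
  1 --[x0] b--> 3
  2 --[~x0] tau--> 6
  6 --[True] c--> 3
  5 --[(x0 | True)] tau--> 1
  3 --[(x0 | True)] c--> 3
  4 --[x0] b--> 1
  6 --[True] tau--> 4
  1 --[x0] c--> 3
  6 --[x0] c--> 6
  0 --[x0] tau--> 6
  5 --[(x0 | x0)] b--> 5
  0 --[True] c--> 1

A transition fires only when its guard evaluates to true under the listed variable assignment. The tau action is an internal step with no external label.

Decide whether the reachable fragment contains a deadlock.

Reachable = {0,1}
  0: c→1  [deg 1]
  1: ∅  [no exit]
trace reaching 1: c

Answer: DEADLOCK at state 1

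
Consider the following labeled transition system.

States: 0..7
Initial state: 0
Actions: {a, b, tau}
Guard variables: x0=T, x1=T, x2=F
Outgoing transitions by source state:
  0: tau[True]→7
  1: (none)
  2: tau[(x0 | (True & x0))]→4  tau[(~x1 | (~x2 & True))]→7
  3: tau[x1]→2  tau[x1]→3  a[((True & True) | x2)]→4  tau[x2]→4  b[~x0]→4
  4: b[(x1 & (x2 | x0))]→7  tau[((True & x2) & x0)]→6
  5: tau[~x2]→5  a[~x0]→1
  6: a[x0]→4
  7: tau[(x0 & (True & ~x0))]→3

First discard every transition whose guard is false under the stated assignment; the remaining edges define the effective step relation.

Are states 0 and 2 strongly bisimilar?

Answer: NOT BISIMILAR

Trace:
Bisimulation quotient by refinement:
  round 0: {{0,1,2,3,4,5,6,7}}
  round 1: {{0,2,5},{1,7},{3},{4},{6}}
  round 2: {{0},{1,7},{2},{3},{4},{5},{6}}
7 equivalence class(es) (converged in 3)
[0]={0}  [2]={2}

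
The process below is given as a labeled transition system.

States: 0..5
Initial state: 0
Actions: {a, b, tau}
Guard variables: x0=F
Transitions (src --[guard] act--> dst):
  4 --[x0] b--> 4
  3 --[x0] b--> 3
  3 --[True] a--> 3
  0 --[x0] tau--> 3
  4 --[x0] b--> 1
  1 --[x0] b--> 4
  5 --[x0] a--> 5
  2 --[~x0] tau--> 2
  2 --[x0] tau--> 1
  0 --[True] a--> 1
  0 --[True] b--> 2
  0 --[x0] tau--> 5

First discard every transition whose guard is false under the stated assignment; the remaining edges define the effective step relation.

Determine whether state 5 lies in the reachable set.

Answer: UNREACHABLE

Analysis:
Guard filter leaves 4 enabled edge(s).
depth 0: {0}
depth 1: {1,2}  now seen {0,1,2}
Reachable = {0,1,2}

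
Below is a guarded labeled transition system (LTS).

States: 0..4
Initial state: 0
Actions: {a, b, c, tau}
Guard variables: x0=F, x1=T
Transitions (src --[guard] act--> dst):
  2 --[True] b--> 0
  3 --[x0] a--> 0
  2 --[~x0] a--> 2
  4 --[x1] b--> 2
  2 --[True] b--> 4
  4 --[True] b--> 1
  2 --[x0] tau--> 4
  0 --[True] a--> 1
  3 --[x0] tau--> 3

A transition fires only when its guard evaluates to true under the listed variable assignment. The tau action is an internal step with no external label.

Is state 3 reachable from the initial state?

Answer: UNREACHABLE

Analysis:
Guard filter leaves 6 enabled edge(s).
L0 = {0}
L1 = {1}  cumulative {0,1}
R = {0,1}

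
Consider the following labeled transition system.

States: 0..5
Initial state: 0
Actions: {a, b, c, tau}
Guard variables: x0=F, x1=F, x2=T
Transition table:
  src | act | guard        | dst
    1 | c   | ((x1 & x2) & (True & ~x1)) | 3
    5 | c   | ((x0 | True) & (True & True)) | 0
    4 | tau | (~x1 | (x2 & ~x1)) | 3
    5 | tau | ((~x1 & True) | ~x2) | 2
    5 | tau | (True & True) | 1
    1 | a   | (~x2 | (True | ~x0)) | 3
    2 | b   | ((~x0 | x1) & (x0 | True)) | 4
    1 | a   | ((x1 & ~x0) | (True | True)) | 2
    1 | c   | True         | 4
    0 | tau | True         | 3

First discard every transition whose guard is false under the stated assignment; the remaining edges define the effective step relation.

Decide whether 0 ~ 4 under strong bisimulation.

Refine partition for ~:
  π0 = {{0,1,2,3,4,5}}
  π1 = {{0,4},{1},{2},{3},{5}}
stable after 2 split(s): 5 block(s)
class of 0: {0,4}; class of 4: {0,4}

Answer: BISIMILAR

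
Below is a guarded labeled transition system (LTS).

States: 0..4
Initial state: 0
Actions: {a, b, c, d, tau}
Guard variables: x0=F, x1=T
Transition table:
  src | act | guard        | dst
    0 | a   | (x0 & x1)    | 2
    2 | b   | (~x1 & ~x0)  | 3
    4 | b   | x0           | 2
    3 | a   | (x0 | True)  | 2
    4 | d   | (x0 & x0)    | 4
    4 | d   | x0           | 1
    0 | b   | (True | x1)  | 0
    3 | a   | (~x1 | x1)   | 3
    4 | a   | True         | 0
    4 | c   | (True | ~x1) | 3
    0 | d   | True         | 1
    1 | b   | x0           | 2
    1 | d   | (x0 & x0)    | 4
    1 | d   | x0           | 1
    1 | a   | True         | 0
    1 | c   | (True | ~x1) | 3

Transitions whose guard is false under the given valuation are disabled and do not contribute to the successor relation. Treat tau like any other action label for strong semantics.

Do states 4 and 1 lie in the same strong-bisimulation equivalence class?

Answer: BISIMILAR

Working:
Compute ~ classes (split until stable):
  P[0] = {{0,1,2,3,4}}
  P[1] = {{0},{1,4},{2},{3}}
stable after 2 split(s): 4 block(s)
[4]={1,4}  [1]={1,4}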